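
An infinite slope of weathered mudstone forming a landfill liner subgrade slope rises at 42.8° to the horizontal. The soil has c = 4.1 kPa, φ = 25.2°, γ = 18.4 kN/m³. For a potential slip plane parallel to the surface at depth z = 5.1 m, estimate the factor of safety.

FS = 0.60

For an infinite slope with a slip plane parallel to the surface (no pore pressure): FS = [c + γz cos²β tanφ] / [γz sinβ cosβ].
γz = 18.4·5.1 = 93.84 kN/m²
Numerator = 4.1 + 93.84·cos²42.8°·tan25.2° = 4.1 + 93.84·0.5384·0.4706 = 27.873 kPa
Denominator = 93.84·sin42.8°·cos42.8° = 93.84·0.6794·0.7337 = 46.782 kPa
FS = 27.873 / 46.782 = 0.596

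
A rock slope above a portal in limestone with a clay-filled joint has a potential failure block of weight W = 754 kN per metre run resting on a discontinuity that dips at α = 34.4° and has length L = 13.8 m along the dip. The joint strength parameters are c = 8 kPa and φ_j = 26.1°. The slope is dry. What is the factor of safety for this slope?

Resolving the block weight along and normal to the plane and applying the Mohr–Coulomb strength on the joint:
N' = W cosα = 754·cos34.4° = 622.1 kN/m
Driving force T = W sinα = 754·sin34.4° = 426.0 kN/m
Resisting force R = c·L + N'·tanφ_j = 8·13.8 + 622.1·tan26.1° = 110.4 + 304.8 = 415.2 kN/m
FS = R / T = 415.2 / 426.0 = 0.975

FS = 0.97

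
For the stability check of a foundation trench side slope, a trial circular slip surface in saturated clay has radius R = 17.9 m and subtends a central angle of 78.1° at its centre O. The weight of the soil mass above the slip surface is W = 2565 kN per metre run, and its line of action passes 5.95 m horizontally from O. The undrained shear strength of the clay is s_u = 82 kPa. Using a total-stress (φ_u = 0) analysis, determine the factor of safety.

Taking moments about the centre O, the resisting moment is provided by the undrained shear strength acting along the arc:
Arc length L_a = R·θ = 17.9·(78.1°·π/180) = 17.9·1.3631 = 24.40 m
M_R = s_u·L_a·R = 82·24.40·17.9 = 35813.6 kN·m/m
M_D = W·d = 2565·5.95 = 15261.8 kN·m/m
FS = M_R / M_D = 35813.6 / 15261.8 = 2.347

FS = 2.35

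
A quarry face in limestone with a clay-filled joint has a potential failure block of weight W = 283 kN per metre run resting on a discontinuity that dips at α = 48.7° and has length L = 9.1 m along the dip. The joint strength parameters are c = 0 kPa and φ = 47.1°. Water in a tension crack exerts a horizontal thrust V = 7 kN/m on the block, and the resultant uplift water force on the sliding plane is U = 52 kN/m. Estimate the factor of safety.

FS = 0.64

Resolving the block weight along and normal to the plane and applying the Mohr–Coulomb strength on the joint:
N' = W cosα − U − V sinα = 283·cos48.7° − 52 − 7·sin48.7° = 129.5 kN/m
Driving force T = W sinα + V cosα = 283·sin48.7° + 7·cos48.7° = 217.2 kN/m
Resisting force R = c·L + N'·tanφ = 0·9.1 + 129.5·tan47.1° = 0.0 + 139.4 = 139.4 kN/m
FS = R / T = 139.4 / 217.2 = 0.642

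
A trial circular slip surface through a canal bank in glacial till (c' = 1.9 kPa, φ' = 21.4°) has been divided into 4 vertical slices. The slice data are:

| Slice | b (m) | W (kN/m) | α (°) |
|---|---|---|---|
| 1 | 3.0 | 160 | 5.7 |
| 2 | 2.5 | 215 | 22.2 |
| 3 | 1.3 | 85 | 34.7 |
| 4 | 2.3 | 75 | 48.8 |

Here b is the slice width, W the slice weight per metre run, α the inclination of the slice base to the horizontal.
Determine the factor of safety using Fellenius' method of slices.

FS = 1.03

Ordinary method of slices: FS = Σ[c'·Δl_i + (W_i cosα_i)·tanφ'] / Σ W_i sinα_i, with Δl_i = b_i / cosα_i.
Slice 1: Δl = 3.0/cos5.7° = 3.015 m; N'_1 = 160·cos5.7° = 159.2; c'Δl = 5.73; W sinα = 15.9
Slice 2: Δl = 2.5/cos22.2° = 2.700 m; N'_2 = 215·cos22.2° = 199.1; c'Δl = 5.13; W sinα = 81.2
Slice 3: Δl = 1.3/cos34.7° = 1.581 m; N'_3 = 85·cos34.7° = 69.9; c'Δl = 3.00; W sinα = 48.4
Slice 4: Δl = 2.3/cos48.8° = 3.492 m; N'_4 = 75·cos48.8° = 49.4; c'Δl = 6.63; W sinα = 56.4
Σc'Δl = 20.5 kN/m; ΣN' = 477.6 kN/m; ΣW sinα = 201.9 kN/m
Resisting = 20.5 + 477.6·tan21.4° = 20.5 + 187.2 = 207.6 kN/m
FS = 207.6 / 201.9 = 1.028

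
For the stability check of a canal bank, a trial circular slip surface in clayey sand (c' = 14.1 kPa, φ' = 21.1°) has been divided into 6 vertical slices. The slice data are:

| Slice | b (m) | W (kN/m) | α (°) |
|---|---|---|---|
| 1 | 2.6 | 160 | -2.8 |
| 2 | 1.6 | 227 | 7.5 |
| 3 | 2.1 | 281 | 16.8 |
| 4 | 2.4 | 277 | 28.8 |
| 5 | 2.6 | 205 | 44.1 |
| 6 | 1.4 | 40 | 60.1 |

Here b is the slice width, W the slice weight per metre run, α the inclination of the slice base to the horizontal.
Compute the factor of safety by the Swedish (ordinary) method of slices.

Ordinary method of slices: FS = Σ[c'·Δl_i + (W_i cosα_i)·tanφ'] / Σ W_i sinα_i, with Δl_i = b_i / cosα_i.
Slice 1: Δl = 2.6/cos(-2.8°) = 2.603 m; N'_1 = 160·cos(-2.8°) = 159.8; c'Δl = 36.70; W sinα = -7.8
Slice 2: Δl = 1.6/cos7.5° = 1.614 m; N'_2 = 227·cos7.5° = 225.1; c'Δl = 22.75; W sinα = 29.6
Slice 3: Δl = 2.1/cos16.8° = 2.194 m; N'_3 = 281·cos16.8° = 269.0; c'Δl = 30.93; W sinα = 81.2
Slice 4: Δl = 2.4/cos28.8° = 2.739 m; N'_4 = 277·cos28.8° = 242.7; c'Δl = 38.62; W sinα = 133.4
Slice 5: Δl = 2.6/cos44.1° = 3.621 m; N'_5 = 205·cos44.1° = 147.2; c'Δl = 51.05; W sinα = 142.7
Slice 6: Δl = 1.4/cos60.1° = 2.808 m; N'_6 = 40·cos60.1° = 19.9; c'Δl = 39.60; W sinα = 34.7
Σc'Δl = 219.7 kN/m; ΣN' = 1063.8 kN/m; ΣW sinα = 413.8 kN/m
Resisting = 219.7 + 1063.8·tan21.1° = 219.7 + 410.5 = 630.1 kN/m
FS = 630.1 / 413.8 = 1.523

FS = 1.52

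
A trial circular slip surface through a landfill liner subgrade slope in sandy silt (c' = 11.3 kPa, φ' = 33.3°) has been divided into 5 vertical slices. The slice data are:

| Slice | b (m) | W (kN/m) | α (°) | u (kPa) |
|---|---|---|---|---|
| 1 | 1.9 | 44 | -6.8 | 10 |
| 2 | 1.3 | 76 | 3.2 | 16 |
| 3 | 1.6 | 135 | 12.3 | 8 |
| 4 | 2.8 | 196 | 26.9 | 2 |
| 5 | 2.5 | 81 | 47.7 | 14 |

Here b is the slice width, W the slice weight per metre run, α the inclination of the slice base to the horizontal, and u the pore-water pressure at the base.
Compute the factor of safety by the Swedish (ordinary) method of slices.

Ordinary method of slices: FS = Σ[c'·Δl_i + (W_i cosα_i − u_i·Δl_i)·tanφ'] / Σ W_i sinα_i, with Δl_i = b_i / cosα_i.
Slice 1: Δl = 1.9/cos(-6.8°) = 1.913 m; N'_1 = 44·cos(-6.8°) − 10·1.913 = 24.6; c'Δl = 21.62; W sinα = -5.2
Slice 2: Δl = 1.3/cos3.2° = 1.302 m; N'_2 = 76·cos3.2° − 16·1.302 = 55.0; c'Δl = 14.71; W sinα = 4.2
Slice 3: Δl = 1.6/cos12.3° = 1.638 m; N'_3 = 135·cos12.3° − 8·1.638 = 118.8; c'Δl = 18.50; W sinα = 28.8
Slice 4: Δl = 2.8/cos26.9° = 3.140 m; N'_4 = 196·cos26.9° − 2·3.140 = 168.5; c'Δl = 35.48; W sinα = 88.7
Slice 5: Δl = 2.5/cos47.7° = 3.715 m; N'_5 = 81·cos47.7° − 14·3.715 = 2.5; c'Δl = 41.98; W sinα = 59.9
Σc'Δl = 132.3 kN/m; ΣN' = 369.4 kN/m; ΣW sinα = 176.4 kN/m
Resisting = 132.3 + 369.4·tan33.3° = 132.3 + 242.7 = 375.0 kN/m
FS = 375.0 / 176.4 = 2.126

FS = 2.13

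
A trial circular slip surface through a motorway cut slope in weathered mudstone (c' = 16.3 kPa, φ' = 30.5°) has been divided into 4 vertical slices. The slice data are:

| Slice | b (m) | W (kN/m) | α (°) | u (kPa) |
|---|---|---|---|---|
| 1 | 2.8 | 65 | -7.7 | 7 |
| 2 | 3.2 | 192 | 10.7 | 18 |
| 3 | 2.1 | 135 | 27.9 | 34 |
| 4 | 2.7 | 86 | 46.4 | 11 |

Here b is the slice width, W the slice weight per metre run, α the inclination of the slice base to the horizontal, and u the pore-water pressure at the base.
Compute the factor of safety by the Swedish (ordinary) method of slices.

FS = 2.21

Ordinary method of slices: FS = Σ[c'·Δl_i + (W_i cosα_i − u_i·Δl_i)·tanφ'] / Σ W_i sinα_i, with Δl_i = b_i / cosα_i.
Slice 1: Δl = 2.8/cos(-7.7°) = 2.825 m; N'_1 = 65·cos(-7.7°) − 7·2.825 = 44.6; c'Δl = 46.06; W sinα = -8.7
Slice 2: Δl = 3.2/cos10.7° = 3.257 m; N'_2 = 192·cos10.7° − 18·3.257 = 130.0; c'Δl = 53.08; W sinα = 35.6
Slice 3: Δl = 2.1/cos27.9° = 2.376 m; N'_3 = 135·cos27.9° − 34·2.376 = 38.5; c'Δl = 38.73; W sinα = 63.2
Slice 4: Δl = 2.7/cos46.4° = 3.915 m; N'_4 = 86·cos46.4° − 11·3.915 = 16.2; c'Δl = 63.82; W sinα = 62.3
Σc'Δl = 201.7 kN/m; ΣN' = 229.4 kN/m; ΣW sinα = 152.4 kN/m
Resisting = 201.7 + 229.4·tan30.5° = 201.7 + 135.1 = 336.8 kN/m
FS = 336.8 / 152.4 = 2.210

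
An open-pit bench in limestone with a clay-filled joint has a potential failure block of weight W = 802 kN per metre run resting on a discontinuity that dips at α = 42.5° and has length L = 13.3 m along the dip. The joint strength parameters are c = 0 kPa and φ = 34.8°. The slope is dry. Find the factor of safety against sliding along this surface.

FS = 0.76

Resolving the block weight along and normal to the plane and applying the Mohr–Coulomb strength on the joint:
N' = W cosα = 802·cos42.5° = 591.3 kN/m
Driving force T = W sinα = 802·sin42.5° = 541.8 kN/m
Resisting force R = c·L + N'·tanφ = 0·13.3 + 591.3·tan34.8° = 0.0 + 411.0 = 411.0 kN/m
FS = R / T = 411.0 / 541.8 = 0.758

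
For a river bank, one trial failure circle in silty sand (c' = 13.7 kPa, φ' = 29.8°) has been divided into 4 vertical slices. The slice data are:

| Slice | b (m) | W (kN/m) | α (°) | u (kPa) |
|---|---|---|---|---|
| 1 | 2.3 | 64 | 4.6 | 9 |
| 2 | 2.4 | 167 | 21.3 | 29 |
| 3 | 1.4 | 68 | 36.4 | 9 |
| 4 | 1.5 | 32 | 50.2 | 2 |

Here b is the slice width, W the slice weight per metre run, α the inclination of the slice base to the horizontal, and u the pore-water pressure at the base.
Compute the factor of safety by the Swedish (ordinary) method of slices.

Ordinary method of slices: FS = Σ[c'·Δl_i + (W_i cosα_i − u_i·Δl_i)·tanφ'] / Σ W_i sinα_i, with Δl_i = b_i / cosα_i.
Slice 1: Δl = 2.3/cos4.6° = 2.307 m; N'_1 = 64·cos4.6° − 9·2.307 = 43.0; c'Δl = 31.61; W sinα = 5.1
Slice 2: Δl = 2.4/cos21.3° = 2.576 m; N'_2 = 167·cos21.3° − 29·2.576 = 80.9; c'Δl = 35.29; W sinα = 60.7
Slice 3: Δl = 1.4/cos36.4° = 1.739 m; N'_3 = 68·cos36.4° − 9·1.739 = 39.1; c'Δl = 23.83; W sinα = 40.4
Slice 4: Δl = 1.5/cos50.2° = 2.343 m; N'_4 = 32·cos50.2° − 2·2.343 = 15.8; c'Δl = 32.10; W sinα = 24.6
Σc'Δl = 122.8 kN/m; ΣN' = 178.8 kN/m; ΣW sinα = 130.7 kN/m
Resisting = 122.8 + 178.8·tan29.8° = 122.8 + 102.4 = 225.2 kN/m
FS = 225.2 / 130.7 = 1.723

FS = 1.72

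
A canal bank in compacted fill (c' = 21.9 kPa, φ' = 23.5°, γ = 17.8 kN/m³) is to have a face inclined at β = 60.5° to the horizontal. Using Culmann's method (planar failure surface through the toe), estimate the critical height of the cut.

H_c = 19.51 m

Culmann's analysis gives the critical failure plane at α_cr = (β + φ')/2 = (60.5 + 23.5)/2 = 42.0°, and the critical height
H_c = (4c'/γ) · sinβ cosφ' / [1 − cos(β − φ')]
    = (4·21.9/17.8) · sin60.5°·cos23.5° / [1 − cos(37.0°)]
    = 4.921 · 0.8704·0.9171 / [1 − 0.7986]
    = 4.921 · 0.7982 / 0.2014
    = 19.51 m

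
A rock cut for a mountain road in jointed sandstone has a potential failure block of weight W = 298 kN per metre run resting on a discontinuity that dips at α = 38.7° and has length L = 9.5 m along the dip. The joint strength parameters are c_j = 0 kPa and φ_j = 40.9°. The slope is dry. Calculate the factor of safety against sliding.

Resolving the block weight along and normal to the plane and applying the Mohr–Coulomb strength on the joint:
N' = W cosα = 298·cos38.7° = 232.6 kN/m
Driving force T = W sinα = 298·sin38.7° = 186.3 kN/m
Resisting force R = c_j·L + N'·tanφ_j = 0·9.5 + 232.6·tan40.9° = 0.0 + 201.5 = 201.5 kN/m
FS = R / T = 201.5 / 186.3 = 1.081

FS = 1.08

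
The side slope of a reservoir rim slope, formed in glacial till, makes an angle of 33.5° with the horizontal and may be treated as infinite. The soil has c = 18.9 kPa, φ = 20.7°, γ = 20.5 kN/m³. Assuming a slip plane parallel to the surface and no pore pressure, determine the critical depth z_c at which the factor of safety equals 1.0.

Setting FS = 1.00 in FS = [c + γz cos²β tanφ] / [γz sinβ cosβ] and solving for z:
z = c / [γ cosβ (FS·sinβ − cosβ·tanφ)]
  = 18.9 / [20.5·cos33.5°·(1.00·sin33.5° − cos33.5°·tan20.7°)]
  = 18.9 / [20.5·0.8339·(1.00·0.5519 − 0.8339·0.3779)]
  = 18.9 / 4.0487 = 4.668 m

z_c = 4.67 m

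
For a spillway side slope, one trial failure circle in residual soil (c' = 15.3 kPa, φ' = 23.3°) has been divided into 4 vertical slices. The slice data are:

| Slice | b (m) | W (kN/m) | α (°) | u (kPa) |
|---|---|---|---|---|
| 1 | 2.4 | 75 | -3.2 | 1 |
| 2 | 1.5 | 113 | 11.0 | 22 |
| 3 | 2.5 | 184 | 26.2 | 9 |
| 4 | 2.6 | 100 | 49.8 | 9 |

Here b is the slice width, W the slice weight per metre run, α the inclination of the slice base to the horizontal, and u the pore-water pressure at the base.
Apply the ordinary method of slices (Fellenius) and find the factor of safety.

FS = 1.72

Ordinary method of slices: FS = Σ[c'·Δl_i + (W_i cosα_i − u_i·Δl_i)·tanφ'] / Σ W_i sinα_i, with Δl_i = b_i / cosα_i.
Slice 1: Δl = 2.4/cos(-3.2°) = 2.404 m; N'_1 = 75·cos(-3.2°) − 1·2.404 = 72.5; c'Δl = 36.78; W sinα = -4.2
Slice 2: Δl = 1.5/cos11.0° = 1.528 m; N'_2 = 113·cos11.0° − 22·1.528 = 77.3; c'Δl = 23.38; W sinα = 21.6
Slice 3: Δl = 2.5/cos26.2° = 2.786 m; N'_3 = 184·cos26.2° − 9·2.786 = 140.0; c'Δl = 42.63; W sinα = 81.2
Slice 4: Δl = 2.6/cos49.8° = 4.028 m; N'_4 = 100·cos49.8° − 9·4.028 = 28.3; c'Δl = 61.63; W sinα = 76.4
Σc'Δl = 164.4 kN/m; ΣN' = 318.1 kN/m; ΣW sinα = 175.0 kN/m
Resisting = 164.4 + 318.1·tan23.3° = 164.4 + 137.0 = 301.4 kN/m
FS = 301.4 / 175.0 = 1.722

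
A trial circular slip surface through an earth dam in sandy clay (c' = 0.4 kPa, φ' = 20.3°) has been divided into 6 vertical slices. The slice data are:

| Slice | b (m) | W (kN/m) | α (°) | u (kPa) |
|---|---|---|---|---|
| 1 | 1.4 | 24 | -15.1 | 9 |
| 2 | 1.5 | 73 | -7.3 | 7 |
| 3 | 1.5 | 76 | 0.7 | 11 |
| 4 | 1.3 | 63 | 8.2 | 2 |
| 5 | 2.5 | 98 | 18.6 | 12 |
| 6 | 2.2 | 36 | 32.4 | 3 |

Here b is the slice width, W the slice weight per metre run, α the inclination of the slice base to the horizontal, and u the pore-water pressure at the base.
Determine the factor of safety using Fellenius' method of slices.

Ordinary method of slices: FS = Σ[c'·Δl_i + (W_i cosα_i − u_i·Δl_i)·tanφ'] / Σ W_i sinα_i, with Δl_i = b_i / cosα_i.
Slice 1: Δl = 1.4/cos(-15.1°) = 1.450 m; N'_1 = 24·cos(-15.1°) − 9·1.450 = 10.1; c'Δl = 0.58; W sinα = -6.3
Slice 2: Δl = 1.5/cos(-7.3°) = 1.512 m; N'_2 = 73·cos(-7.3°) − 7·1.512 = 61.8; c'Δl = 0.60; W sinα = -9.3
Slice 3: Δl = 1.5/cos0.7° = 1.500 m; N'_3 = 76·cos0.7° − 11·1.500 = 59.5; c'Δl = 0.60; W sinα = 0.9
Slice 4: Δl = 1.3/cos8.2° = 1.313 m; N'_4 = 63·cos8.2° − 2·1.313 = 59.7; c'Δl = 0.53; W sinα = 9.0
Slice 5: Δl = 2.5/cos18.6° = 2.638 m; N'_5 = 98·cos18.6° − 12·2.638 = 61.2; c'Δl = 1.06; W sinα = 31.3
Slice 6: Δl = 2.2/cos32.4° = 2.606 m; N'_6 = 36·cos32.4° − 3·2.606 = 22.6; c'Δl = 1.04; W sinα = 19.3
Σc'Δl = 4.4 kN/m; ΣN' = 275.0 kN/m; ΣW sinα = 44.9 kN/m
Resisting = 4.4 + 275.0·tan20.3° = 4.4 + 101.7 = 106.1 kN/m
FS = 106.1 / 44.9 = 2.362

FS = 2.36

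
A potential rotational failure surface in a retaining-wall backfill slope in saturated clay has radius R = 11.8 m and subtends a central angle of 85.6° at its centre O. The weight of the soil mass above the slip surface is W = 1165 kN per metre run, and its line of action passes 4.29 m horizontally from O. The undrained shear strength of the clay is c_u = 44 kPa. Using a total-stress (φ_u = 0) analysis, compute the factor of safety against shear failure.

FS = 1.83

Taking moments about the centre O, the resisting moment is provided by the undrained shear strength acting along the arc:
Arc length L_a = R·θ = 11.8·(85.6°·π/180) = 11.8·1.4940 = 17.63 m
M_R = c_u·L_a·R = 44·17.63·11.8 = 9153.1 kN·m/m
M_D = W·d = 1165·4.29 = 4997.9 kN·m/m
FS = M_R / M_D = 9153.1 / 4997.9 = 1.831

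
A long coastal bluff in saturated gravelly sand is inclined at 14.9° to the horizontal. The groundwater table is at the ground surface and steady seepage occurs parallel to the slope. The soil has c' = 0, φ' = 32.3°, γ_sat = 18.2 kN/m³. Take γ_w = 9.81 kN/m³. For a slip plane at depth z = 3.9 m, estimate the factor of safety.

FS = 1.10

With seepage parallel to the slope and the water table at the surface, the effective normal stress on the slip plane uses the buoyant unit weight γ' = γ_sat − γ_w while the driving shear stress uses γ_sat:
FS = [c' + γ' z cos²β tanφ'] / [γ_sat z sinβ cosβ]
(For c' = 0 this reduces to FS = (γ'/γ_sat)·tanφ'/tanβ.)
γ' = 18.2 − 9.81 = 8.39 kN/m³
Numerator = 0.0 + 8.39·3.9·cos²14.9°·tan32.3° = 0.0 + 8.39·3.9·0.9339·0.6322 = 19.318 kPa
Denominator = 18.2·3.9·sin14.9°·cos14.9° = 18.2·3.9·0.2571·0.9664 = 17.638 kPa
FS = 19.318 / 17.638 = 1.095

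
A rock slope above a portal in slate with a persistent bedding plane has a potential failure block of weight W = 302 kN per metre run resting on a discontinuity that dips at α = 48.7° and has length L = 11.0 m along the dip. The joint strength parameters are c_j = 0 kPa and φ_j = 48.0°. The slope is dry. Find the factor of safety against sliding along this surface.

FS = 0.98

Resolving the block weight along and normal to the plane and applying the Mohr–Coulomb strength on the joint:
N' = W cosα = 302·cos48.7° = 199.3 kN/m
Driving force T = W sinα = 302·sin48.7° = 226.9 kN/m
Resisting force R = c_j·L + N'·tanφ_j = 0·11.0 + 199.3·tan48.0° = 0.0 + 221.4 = 221.4 kN/m
FS = R / T = 221.4 / 226.9 = 0.976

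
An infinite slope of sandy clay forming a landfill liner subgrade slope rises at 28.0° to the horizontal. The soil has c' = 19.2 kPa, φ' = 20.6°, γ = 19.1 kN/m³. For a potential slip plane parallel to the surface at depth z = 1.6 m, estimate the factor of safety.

FS = 2.22

For an infinite slope with a slip plane parallel to the surface (no pore pressure): FS = [c' + γz cos²β tanφ'] / [γz sinβ cosβ].
γz = 19.1·1.6 = 30.56 kN/m²
Numerator = 19.2 + 30.56·cos²28.0°·tan20.6° = 19.2 + 30.56·0.7796·0.3759 = 28.155 kPa
Denominator = 30.56·sin28.0°·cos28.0° = 30.56·0.4695·0.8829 = 12.668 kPa
FS = 28.155 / 12.668 = 2.223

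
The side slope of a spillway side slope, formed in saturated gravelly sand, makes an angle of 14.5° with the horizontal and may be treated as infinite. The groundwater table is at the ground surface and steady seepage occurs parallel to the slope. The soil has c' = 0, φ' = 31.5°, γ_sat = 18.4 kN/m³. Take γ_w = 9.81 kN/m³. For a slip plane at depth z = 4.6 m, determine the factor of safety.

FS = 1.11

With seepage parallel to the slope and the water table at the surface, the effective normal stress on the slip plane uses the buoyant unit weight γ' = γ_sat − γ_w while the driving shear stress uses γ_sat:
FS = [c' + γ' z cos²β tanφ'] / [γ_sat z sinβ cosβ]
(For c' = 0 this reduces to FS = (γ'/γ_sat)·tanφ'/tanβ.)
γ' = 18.4 − 9.81 = 8.59 kN/m³
Numerator = 0.0 + 8.59·4.6·cos²14.5°·tan31.5° = 0.0 + 8.59·4.6·0.9373·0.6128 = 22.696 kPa
Denominator = 18.4·4.6·sin14.5°·cos14.5° = 18.4·4.6·0.2504·0.9681 = 20.517 kPa
FS = 22.696 / 20.517 = 1.106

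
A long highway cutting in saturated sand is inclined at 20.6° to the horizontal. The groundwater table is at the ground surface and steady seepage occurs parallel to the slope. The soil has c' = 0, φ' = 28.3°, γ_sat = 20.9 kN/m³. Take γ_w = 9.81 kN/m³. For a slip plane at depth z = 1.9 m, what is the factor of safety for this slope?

With seepage parallel to the slope and the water table at the surface, the effective normal stress on the slip plane uses the buoyant unit weight γ' = γ_sat − γ_w while the driving shear stress uses γ_sat:
FS = [c' + γ' z cos²β tanφ'] / [γ_sat z sinβ cosβ]
(For c' = 0 this reduces to FS = (γ'/γ_sat)·tanφ'/tanβ.)
γ' = 20.9 − 9.81 = 11.09 kN/m³
Numerator = 0.0 + 11.09·1.9·cos²20.6°·tan28.3° = 0.0 + 11.09·1.9·0.8762·0.5384 = 9.941 kPa
Denominator = 20.9·1.9·sin20.6°·cos20.6° = 20.9·1.9·0.3518·0.9361 = 13.078 kPa
FS = 9.941 / 13.078 = 0.760

FS = 0.76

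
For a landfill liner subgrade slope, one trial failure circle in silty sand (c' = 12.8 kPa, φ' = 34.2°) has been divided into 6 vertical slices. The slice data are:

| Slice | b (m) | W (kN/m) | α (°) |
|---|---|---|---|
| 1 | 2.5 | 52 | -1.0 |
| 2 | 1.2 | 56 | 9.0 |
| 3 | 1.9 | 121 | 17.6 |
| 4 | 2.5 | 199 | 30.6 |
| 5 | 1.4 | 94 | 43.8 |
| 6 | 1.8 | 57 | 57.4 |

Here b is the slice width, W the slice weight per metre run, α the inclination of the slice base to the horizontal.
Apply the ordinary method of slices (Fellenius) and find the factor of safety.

Ordinary method of slices: FS = Σ[c'·Δl_i + (W_i cosα_i)·tanφ'] / Σ W_i sinα_i, with Δl_i = b_i / cosα_i.
Slice 1: Δl = 2.5/cos(-1.0°) = 2.500 m; N'_1 = 52·cos(-1.0°) = 52.0; c'Δl = 32.00; W sinα = -0.9
Slice 2: Δl = 1.2/cos9.0° = 1.215 m; N'_2 = 56·cos9.0° = 55.3; c'Δl = 15.55; W sinα = 8.8
Slice 3: Δl = 1.9/cos17.6° = 1.993 m; N'_3 = 121·cos17.6° = 115.3; c'Δl = 25.51; W sinα = 36.6
Slice 4: Δl = 2.5/cos30.6° = 2.904 m; N'_4 = 199·cos30.6° = 171.3; c'Δl = 37.18; W sinα = 101.3
Slice 5: Δl = 1.4/cos43.8° = 1.940 m; N'_5 = 94·cos43.8° = 67.8; c'Δl = 24.83; W sinα = 65.1
Slice 6: Δl = 1.8/cos57.4° = 3.341 m; N'_6 = 57·cos57.4° = 30.7; c'Δl = 42.76; W sinα = 48.0
Σc'Δl = 177.8 kN/m; ΣN' = 492.5 kN/m; ΣW sinα = 258.8 kN/m
Resisting = 177.8 + 492.5·tan34.2° = 177.8 + 334.7 = 512.5 kN/m
FS = 512.5 / 258.8 = 1.980

FS = 1.98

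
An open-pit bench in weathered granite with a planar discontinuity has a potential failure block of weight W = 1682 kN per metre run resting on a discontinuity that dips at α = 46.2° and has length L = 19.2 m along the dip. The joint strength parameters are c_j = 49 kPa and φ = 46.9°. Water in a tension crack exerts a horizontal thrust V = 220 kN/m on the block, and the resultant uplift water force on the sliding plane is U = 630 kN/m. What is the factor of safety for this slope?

FS = 0.98

Resolving the block weight along and normal to the plane and applying the Mohr–Coulomb strength on the joint:
N' = W cosα − U − V sinα = 1682·cos46.2° − 630 − 220·sin46.2° = 375.4 kN/m
Driving force T = W sinα + V cosα = 1682·sin46.2° + 220·cos46.2° = 1366.3 kN/m
Resisting force R = c_j·L + N'·tanφ = 49·19.2 + 375.4·tan46.9° = 940.8 + 401.2 = 1342.0 kN/m
FS = R / T = 1342.0 / 1366.3 = 0.982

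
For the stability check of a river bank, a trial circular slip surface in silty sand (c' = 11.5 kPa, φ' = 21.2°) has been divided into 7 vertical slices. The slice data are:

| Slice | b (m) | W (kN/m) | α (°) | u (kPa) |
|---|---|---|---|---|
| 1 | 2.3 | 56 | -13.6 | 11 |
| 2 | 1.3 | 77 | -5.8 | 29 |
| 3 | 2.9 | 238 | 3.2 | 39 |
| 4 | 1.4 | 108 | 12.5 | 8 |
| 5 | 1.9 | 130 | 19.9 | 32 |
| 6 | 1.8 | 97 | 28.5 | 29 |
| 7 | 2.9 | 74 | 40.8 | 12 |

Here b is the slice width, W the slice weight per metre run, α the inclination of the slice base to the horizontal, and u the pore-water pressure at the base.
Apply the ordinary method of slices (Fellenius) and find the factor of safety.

FS = 2.13

Ordinary method of slices: FS = Σ[c'·Δl_i + (W_i cosα_i − u_i·Δl_i)·tanφ'] / Σ W_i sinα_i, with Δl_i = b_i / cosα_i.
Slice 1: Δl = 2.3/cos(-13.6°) = 2.366 m; N'_1 = 56·cos(-13.6°) − 11·2.366 = 28.4; c'Δl = 27.21; W sinα = -13.2
Slice 2: Δl = 1.3/cos(-5.8°) = 1.307 m; N'_2 = 77·cos(-5.8°) − 29·1.307 = 38.7; c'Δl = 15.03; W sinα = -7.8
Slice 3: Δl = 2.9/cos3.2° = 2.905 m; N'_3 = 238·cos3.2° − 39·2.905 = 124.4; c'Δl = 33.40; W sinα = 13.3
Slice 4: Δl = 1.4/cos12.5° = 1.434 m; N'_4 = 108·cos12.5° − 8·1.434 = 94.0; c'Δl = 16.49; W sinα = 23.4
Slice 5: Δl = 1.9/cos19.9° = 2.021 m; N'_5 = 130·cos19.9° − 32·2.021 = 57.6; c'Δl = 23.24; W sinα = 44.2
Slice 6: Δl = 1.8/cos28.5° = 2.048 m; N'_6 = 97·cos28.5° − 29·2.048 = 25.8; c'Δl = 23.55; W sinα = 46.3
Slice 7: Δl = 2.9/cos40.8° = 3.831 m; N'_7 = 74·cos40.8° − 12·3.831 = 10.0; c'Δl = 44.06; W sinα = 48.4
Σc'Δl = 183.0 kN/m; ΣN' = 378.9 kN/m; ΣW sinα = 154.6 kN/m
Resisting = 183.0 + 378.9·tan21.2° = 183.0 + 147.0 = 329.9 kN/m
FS = 329.9 / 154.6 = 2.134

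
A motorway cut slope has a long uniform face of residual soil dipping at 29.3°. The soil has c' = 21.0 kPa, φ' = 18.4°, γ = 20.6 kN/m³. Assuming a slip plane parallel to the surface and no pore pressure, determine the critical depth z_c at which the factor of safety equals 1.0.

Setting FS = 1.00 in FS = [c' + γz cos²β tanφ'] / [γz sinβ cosβ] and solving for z:
z = c' / [γ cosβ (FS·sinβ − cosβ·tanφ')]
  = 21.0 / [20.6·cos29.3°·(1.00·sin29.3° − cos29.3°·tan18.4°)]
  = 21.0 / [20.6·0.8721·(1.00·0.4894 − 0.8721·0.3327)]
  = 21.0 / 3.5801 = 5.866 m

z_c = 5.87 m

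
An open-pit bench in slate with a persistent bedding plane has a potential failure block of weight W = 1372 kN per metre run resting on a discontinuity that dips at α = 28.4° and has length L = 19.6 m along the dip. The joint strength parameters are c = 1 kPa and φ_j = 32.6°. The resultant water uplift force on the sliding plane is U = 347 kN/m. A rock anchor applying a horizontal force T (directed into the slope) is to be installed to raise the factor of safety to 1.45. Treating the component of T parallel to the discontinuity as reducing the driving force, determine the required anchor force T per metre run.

Resolving forces along and normal to the sliding plane, with the horizontal anchor force T adding T·sinα to the effective normal force and T·cosα acting up the plane against the driving force:
FS = [cL + (W cosα − U + T sinα) tanφ_j] / [W sinα − T cosα]
Without the anchor: N' = 859.9 kN/m, driving T_d = 652.6 kN/m, resisting R = 1·19.6 + 859.9·tan32.6° = 569.5 kN/m, FS = 0.87.
Setting FS = 1.45 and solving for T:
1.45·(652.6 − T cos28.4°) = 569.5 + T sin28.4°·tan32.6°
T·(sin28.4°·tan32.6° + 1.45·cos28.4°) = 1.45·652.6 − 569.5
T·(0.4756·0.6395 + 1.45·0.8796) = 946.2 − 569.5 = 376.7
T·1.5797 = 376.7
T = 238.5 kN/m

T = 238 kN/m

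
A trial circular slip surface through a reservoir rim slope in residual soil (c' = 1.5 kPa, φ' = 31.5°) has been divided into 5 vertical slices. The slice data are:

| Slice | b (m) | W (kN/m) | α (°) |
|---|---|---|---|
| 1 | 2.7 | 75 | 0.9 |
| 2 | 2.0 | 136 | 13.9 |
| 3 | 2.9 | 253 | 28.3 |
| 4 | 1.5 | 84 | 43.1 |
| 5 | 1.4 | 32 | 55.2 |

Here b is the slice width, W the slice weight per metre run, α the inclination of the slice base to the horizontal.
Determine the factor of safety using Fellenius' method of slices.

Ordinary method of slices: FS = Σ[c'·Δl_i + (W_i cosα_i)·tanφ'] / Σ W_i sinα_i, with Δl_i = b_i / cosα_i.
Slice 1: Δl = 2.7/cos0.9° = 2.700 m; N'_1 = 75·cos0.9° = 75.0; c'Δl = 4.05; W sinα = 1.2
Slice 2: Δl = 2.0/cos13.9° = 2.060 m; N'_2 = 136·cos13.9° = 132.0; c'Δl = 3.09; W sinα = 32.7
Slice 3: Δl = 2.9/cos28.3° = 3.294 m; N'_3 = 253·cos28.3° = 222.8; c'Δl = 4.94; W sinα = 119.9
Slice 4: Δl = 1.5/cos43.1° = 2.054 m; N'_4 = 84·cos43.1° = 61.3; c'Δl = 3.08; W sinα = 57.4
Slice 5: Δl = 1.4/cos55.2° = 2.453 m; N'_5 = 32·cos55.2° = 18.3; c'Δl = 3.68; W sinα = 26.3
Σc'Δl = 18.8 kN/m; ΣN' = 509.4 kN/m; ΣW sinα = 237.5 kN/m
Resisting = 18.8 + 509.4·tan31.5° = 18.8 + 312.1 = 331.0 kN/m
FS = 331.0 / 237.5 = 1.394

FS = 1.39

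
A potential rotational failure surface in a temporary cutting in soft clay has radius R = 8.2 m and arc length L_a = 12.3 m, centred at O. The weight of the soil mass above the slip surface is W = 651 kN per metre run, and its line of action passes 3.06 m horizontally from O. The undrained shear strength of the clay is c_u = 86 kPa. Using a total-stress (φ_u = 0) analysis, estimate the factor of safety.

Taking moments about the centre O, the resisting moment is provided by the undrained shear strength acting along the arc:
M_R = c_u·L_a·R = 86·12.30·8.2 = 8674.0 kN·m/m
M_D = W·d = 651·3.06 = 1992.1 kN·m/m
FS = M_R / M_D = 8674.0 / 1992.1 = 4.354

FS = 4.35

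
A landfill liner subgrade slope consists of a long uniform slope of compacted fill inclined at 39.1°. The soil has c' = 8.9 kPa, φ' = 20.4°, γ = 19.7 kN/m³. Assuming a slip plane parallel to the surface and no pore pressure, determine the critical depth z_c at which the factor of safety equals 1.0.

z_c = 1.70 m

Setting FS = 1.00 in FS = [c' + γz cos²β tanφ'] / [γz sinβ cosβ] and solving for z:
z = c' / [γ cosβ (FS·sinβ − cosβ·tanφ')]
  = 8.9 / [19.7·cos39.1°·(1.00·sin39.1° − cos39.1°·tan20.4°)]
  = 8.9 / [19.7·0.7760·(1.00·0.6307 − 0.7760·0.3719)]
  = 8.9 / 5.2296 = 1.702 m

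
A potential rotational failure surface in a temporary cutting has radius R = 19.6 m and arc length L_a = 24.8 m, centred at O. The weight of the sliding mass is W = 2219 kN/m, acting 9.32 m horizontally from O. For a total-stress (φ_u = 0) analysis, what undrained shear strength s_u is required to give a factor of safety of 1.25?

FS = s_u·L_a·R / (W·d), so s_u = FS·W·d / (L_a·R).
s_u = 1.25·2219·9.32 / (24.80·19.6) = 25851.4 / 486.08 = 53.18 kPa

s_u = 53.2 kPa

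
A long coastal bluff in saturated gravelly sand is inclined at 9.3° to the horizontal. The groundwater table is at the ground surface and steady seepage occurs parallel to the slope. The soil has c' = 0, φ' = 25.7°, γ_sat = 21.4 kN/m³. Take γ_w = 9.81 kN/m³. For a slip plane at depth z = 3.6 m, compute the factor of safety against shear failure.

FS = 1.59

With seepage parallel to the slope and the water table at the surface, the effective normal stress on the slip plane uses the buoyant unit weight γ' = γ_sat − γ_w while the driving shear stress uses γ_sat:
FS = [c' + γ' z cos²β tanφ'] / [γ_sat z sinβ cosβ]
(For c' = 0 this reduces to FS = (γ'/γ_sat)·tanφ'/tanβ.)
γ' = 21.4 − 9.81 = 11.59 kN/m³
Numerator = 0.0 + 11.59·3.6·cos²9.3°·tan25.7° = 0.0 + 11.59·3.6·0.9739·0.4813 = 19.556 kPa
Denominator = 21.4·3.6·sin9.3°·cos9.3° = 21.4·3.6·0.1616·0.9869 = 12.286 kPa
FS = 19.556 / 12.286 = 1.592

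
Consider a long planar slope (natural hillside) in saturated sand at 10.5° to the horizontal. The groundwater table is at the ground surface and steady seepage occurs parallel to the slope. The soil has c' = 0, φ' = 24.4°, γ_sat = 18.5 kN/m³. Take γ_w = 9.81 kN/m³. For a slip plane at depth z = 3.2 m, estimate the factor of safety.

With seepage parallel to the slope and the water table at the surface, the effective normal stress on the slip plane uses the buoyant unit weight γ' = γ_sat − γ_w while the driving shear stress uses γ_sat:
FS = [c' + γ' z cos²β tanφ'] / [γ_sat z sinβ cosβ]
(For c' = 0 this reduces to FS = (γ'/γ_sat)·tanφ'/tanβ.)
γ' = 18.5 − 9.81 = 8.69 kN/m³
Numerator = 0.0 + 8.69·3.2·cos²10.5°·tan24.4° = 0.0 + 8.69·3.2·0.9668·0.4536 = 12.195 kPa
Denominator = 18.5·3.2·sin10.5°·cos10.5° = 18.5·3.2·0.1822·0.9833 = 10.608 kPa
FS = 12.195 / 10.608 = 1.150

FS = 1.15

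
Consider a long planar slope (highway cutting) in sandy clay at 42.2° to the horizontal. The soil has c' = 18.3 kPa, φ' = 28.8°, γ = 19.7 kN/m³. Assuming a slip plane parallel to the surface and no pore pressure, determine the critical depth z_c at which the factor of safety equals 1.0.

z_c = 4.74 m

Setting FS = 1.00 in FS = [c' + γz cos²β tanφ'] / [γz sinβ cosβ] and solving for z:
z = c' / [γ cosβ (FS·sinβ − cosβ·tanφ')]
  = 18.3 / [19.7·cos42.2°·(1.00·sin42.2° − cos42.2°·tan28.8°)]
  = 18.3 / [19.7·0.7408·(1.00·0.6717 − 0.7408·0.5498)]
  = 18.3 / 3.8595 = 4.742 m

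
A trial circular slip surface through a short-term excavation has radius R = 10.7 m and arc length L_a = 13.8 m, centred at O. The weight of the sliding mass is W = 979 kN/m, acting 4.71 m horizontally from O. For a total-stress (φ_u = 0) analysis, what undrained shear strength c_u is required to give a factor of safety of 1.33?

FS = c_u·L_a·R / (W·d), so c_u = FS·W·d / (L_a·R).
c_u = 1.33·979·4.71 / (13.80·10.7) = 6132.7 / 147.66 = 41.53 kPa

c_u = 41.5 kPa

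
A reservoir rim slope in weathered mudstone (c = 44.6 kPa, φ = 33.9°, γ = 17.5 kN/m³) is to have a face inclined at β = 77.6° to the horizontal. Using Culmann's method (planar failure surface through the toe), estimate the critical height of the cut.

H_c = 29.83 m

Culmann's analysis gives the critical failure plane at α_cr = (β + φ)/2 = (77.6 + 33.9)/2 = 55.8°, and the critical height
H_c = (4c/γ) · sinβ cosφ / [1 − cos(β − φ)]
    = (4·44.6/17.5) · sin77.6°·cos33.9° / [1 − cos(43.7°)]
    = 10.194 · 0.9767·0.8300 / [1 − 0.7230]
    = 10.194 · 0.8106 / 0.2770
    = 29.83 m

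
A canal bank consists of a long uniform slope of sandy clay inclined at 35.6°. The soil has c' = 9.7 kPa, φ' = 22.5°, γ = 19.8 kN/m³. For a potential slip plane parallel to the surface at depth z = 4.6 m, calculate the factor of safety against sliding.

FS = 0.80

For an infinite slope with a slip plane parallel to the surface (no pore pressure): FS = [c' + γz cos²β tanφ'] / [γz sinβ cosβ].
γz = 19.8·4.6 = 91.08 kN/m²
Numerator = 9.7 + 91.08·cos²35.6°·tan22.5° = 9.7 + 91.08·0.6611·0.4142 = 34.642 kPa
Denominator = 91.08·sin35.6°·cos35.6° = 91.08·0.5821·0.8131 = 43.110 kPa
FS = 34.642 / 43.110 = 0.804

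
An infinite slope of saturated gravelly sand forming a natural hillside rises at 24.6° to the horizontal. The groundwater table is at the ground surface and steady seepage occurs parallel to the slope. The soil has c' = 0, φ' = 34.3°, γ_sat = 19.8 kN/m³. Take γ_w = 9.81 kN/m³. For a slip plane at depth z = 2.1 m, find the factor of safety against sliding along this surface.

FS = 0.75

With seepage parallel to the slope and the water table at the surface, the effective normal stress on the slip plane uses the buoyant unit weight γ' = γ_sat − γ_w while the driving shear stress uses γ_sat:
FS = [c' + γ' z cos²β tanφ'] / [γ_sat z sinβ cosβ]
(For c' = 0 this reduces to FS = (γ'/γ_sat)·tanφ'/tanβ.)
γ' = 19.8 − 9.81 = 9.99 kN/m³
Numerator = 0.0 + 9.99·2.1·cos²24.6°·tan34.3° = 0.0 + 9.99·2.1·0.8267·0.6822 = 11.831 kPa
Denominator = 19.8·2.1·sin24.6°·cos24.6° = 19.8·2.1·0.4163·0.9092 = 15.738 kPa
FS = 11.831 / 15.738 = 0.752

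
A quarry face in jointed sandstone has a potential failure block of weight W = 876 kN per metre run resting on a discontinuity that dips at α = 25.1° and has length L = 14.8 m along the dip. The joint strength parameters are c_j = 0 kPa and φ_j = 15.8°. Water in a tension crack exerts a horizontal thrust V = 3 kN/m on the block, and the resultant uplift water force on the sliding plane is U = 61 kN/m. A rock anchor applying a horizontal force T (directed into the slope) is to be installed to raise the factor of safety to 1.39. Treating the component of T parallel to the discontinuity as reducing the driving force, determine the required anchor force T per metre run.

T = 227 kN/m

Resolving forces along and normal to the sliding plane, with the horizontal anchor force T adding T·sinα to the effective normal force and T·cosα acting up the plane against the driving force:
FS = [c_jL + (W cosα − U − V sinα + T sinα) tanφ_j] / [W sinα + V cosα − T cosα]
Without the anchor: N' = 731.0 kN/m, driving T_d = 374.3 kN/m, resisting R = 0·14.8 + 731.0·tan15.8° = 206.9 kN/m, FS = 0.55.
Setting FS = 1.39 and solving for T:
1.39·(374.3 − T cos25.1°) = 206.9 + T sin25.1°·tan15.8°
T·(sin25.1°·tan15.8° + 1.39·cos25.1°) = 1.39·374.3 − 206.9
T·(0.4242·0.2830 + 1.39·0.9056) = 520.3 − 206.9 = 313.4
T·1.3788 = 313.4
T = 227.3 kN/m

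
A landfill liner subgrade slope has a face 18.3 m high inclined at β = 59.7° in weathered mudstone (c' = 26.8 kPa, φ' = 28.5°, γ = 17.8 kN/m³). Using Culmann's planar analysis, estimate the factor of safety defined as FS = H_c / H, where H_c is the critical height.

H_c = (4c'/γ) · sinβ cosφ' / [1 − cos(β − φ')]
    = (4·26.8/17.8) · sin59.7°·cos28.5° / [1 − cos31.2°]
    = 6.022 · 0.7588 / 0.1446 = 31.59 m
FS = H_c / H = 31.59 / 18.3 = 1.726

FS = 1.73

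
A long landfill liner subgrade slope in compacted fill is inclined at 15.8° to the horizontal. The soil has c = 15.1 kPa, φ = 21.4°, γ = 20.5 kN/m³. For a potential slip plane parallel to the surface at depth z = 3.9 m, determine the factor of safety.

For an infinite slope with a slip plane parallel to the surface (no pore pressure): FS = [c + γz cos²β tanφ] / [γz sinβ cosβ].
γz = 20.5·3.9 = 79.95 kN/m²
Numerator = 15.1 + 79.95·cos²15.8°·tan21.4° = 15.1 + 79.95·0.9259·0.3919 = 44.109 kPa
Denominator = 79.95·sin15.8°·cos15.8° = 79.95·0.2723·0.9622 = 20.946 kPa
FS = 44.109 / 20.946 = 2.106

FS = 2.11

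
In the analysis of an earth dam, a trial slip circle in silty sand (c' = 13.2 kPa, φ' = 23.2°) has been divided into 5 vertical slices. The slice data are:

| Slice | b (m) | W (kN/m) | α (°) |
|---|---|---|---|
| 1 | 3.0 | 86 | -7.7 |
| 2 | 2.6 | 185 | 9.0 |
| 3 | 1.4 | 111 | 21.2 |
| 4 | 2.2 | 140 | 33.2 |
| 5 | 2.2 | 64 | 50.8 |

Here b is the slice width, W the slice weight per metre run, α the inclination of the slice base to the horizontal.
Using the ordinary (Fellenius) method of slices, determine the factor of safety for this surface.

FS = 2.19

Ordinary method of slices: FS = Σ[c'·Δl_i + (W_i cosα_i)·tanφ'] / Σ W_i sinα_i, with Δl_i = b_i / cosα_i.
Slice 1: Δl = 3.0/cos(-7.7°) = 3.027 m; N'_1 = 86·cos(-7.7°) = 85.2; c'Δl = 39.96; W sinα = -11.5
Slice 2: Δl = 2.6/cos9.0° = 2.632 m; N'_2 = 185·cos9.0° = 182.7; c'Δl = 34.75; W sinα = 28.9
Slice 3: Δl = 1.4/cos21.2° = 1.502 m; N'_3 = 111·cos21.2° = 103.5; c'Δl = 19.82; W sinα = 40.1
Slice 4: Δl = 2.2/cos33.2° = 2.629 m; N'_4 = 140·cos33.2° = 117.1; c'Δl = 34.71; W sinα = 76.7
Slice 5: Δl = 2.2/cos50.8° = 3.481 m; N'_5 = 64·cos50.8° = 40.4; c'Δl = 45.95; W sinα = 49.6
Σc'Δl = 175.2 kN/m; ΣN' = 529.0 kN/m; ΣW sinα = 183.8 kN/m
Resisting = 175.2 + 529.0·tan23.2° = 175.2 + 226.7 = 401.9 kN/m
FS = 401.9 / 183.8 = 2.187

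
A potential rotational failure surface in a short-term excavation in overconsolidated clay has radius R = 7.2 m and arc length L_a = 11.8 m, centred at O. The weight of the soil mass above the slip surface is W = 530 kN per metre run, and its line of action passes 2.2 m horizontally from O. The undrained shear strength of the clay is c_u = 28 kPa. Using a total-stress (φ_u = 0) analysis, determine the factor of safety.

Taking moments about the centre O, the resisting moment is provided by the undrained shear strength acting along the arc:
M_R = c_u·L_a·R = 28·11.80·7.2 = 2378.9 kN·m/m
M_D = W·d = 530·2.2 = 1166.0 kN·m/m
FS = M_R / M_D = 2378.9 / 1166.0 = 2.040

FS = 2.04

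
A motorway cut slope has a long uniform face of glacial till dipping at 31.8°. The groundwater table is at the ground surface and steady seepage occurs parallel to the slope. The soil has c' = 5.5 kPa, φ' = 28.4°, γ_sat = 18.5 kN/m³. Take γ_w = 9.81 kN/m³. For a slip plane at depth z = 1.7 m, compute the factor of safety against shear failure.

With seepage parallel to the slope and the water table at the surface, the effective normal stress on the slip plane uses the buoyant unit weight γ' = γ_sat − γ_w while the driving shear stress uses γ_sat:
FS = [c' + γ' z cos²β tanφ'] / [γ_sat z sinβ cosβ]
γ' = 18.5 − 9.81 = 8.69 kN/m³
Numerator = 5.5 + 8.69·1.7·cos²31.8°·tan28.4° = 5.5 + 8.69·1.7·0.7223·0.5407 = 11.270 kPa
Denominator = 18.5·1.7·sin31.8°·cos31.8° = 18.5·1.7·0.5270·0.8499 = 14.085 kPa
FS = 11.270 / 14.085 = 0.800

FS = 0.80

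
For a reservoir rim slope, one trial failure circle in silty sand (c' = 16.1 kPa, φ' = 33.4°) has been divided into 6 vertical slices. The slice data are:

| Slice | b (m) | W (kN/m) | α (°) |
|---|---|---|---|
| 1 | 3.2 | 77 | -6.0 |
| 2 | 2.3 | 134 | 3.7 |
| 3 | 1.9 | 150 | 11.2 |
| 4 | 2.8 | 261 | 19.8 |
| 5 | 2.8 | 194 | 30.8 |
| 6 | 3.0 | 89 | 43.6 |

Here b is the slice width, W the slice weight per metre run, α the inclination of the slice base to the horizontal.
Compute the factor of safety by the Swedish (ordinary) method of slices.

FS = 3.00

Ordinary method of slices: FS = Σ[c'·Δl_i + (W_i cosα_i)·tanφ'] / Σ W_i sinα_i, with Δl_i = b_i / cosα_i.
Slice 1: Δl = 3.2/cos(-6.0°) = 3.218 m; N'_1 = 77·cos(-6.0°) = 76.6; c'Δl = 51.80; W sinα = -8.0
Slice 2: Δl = 2.3/cos3.7° = 2.305 m; N'_2 = 134·cos3.7° = 133.7; c'Δl = 37.11; W sinα = 8.6
Slice 3: Δl = 1.9/cos11.2° = 1.937 m; N'_3 = 150·cos11.2° = 147.1; c'Δl = 31.18; W sinα = 29.1
Slice 4: Δl = 2.8/cos19.8° = 2.976 m; N'_4 = 261·cos19.8° = 245.6; c'Δl = 47.91; W sinα = 88.4
Slice 5: Δl = 2.8/cos30.8° = 3.260 m; N'_5 = 194·cos30.8° = 166.6; c'Δl = 52.48; W sinα = 99.3
Slice 6: Δl = 3.0/cos43.6° = 4.143 m; N'_6 = 89·cos43.6° = 64.5; c'Δl = 66.70; W sinα = 61.4
Σc'Δl = 287.2 kN/m; ΣN' = 834.1 kN/m; ΣW sinα = 278.9 kN/m
Resisting = 287.2 + 834.1·tan33.4° = 287.2 + 550.0 = 837.2 kN/m
FS = 837.2 / 278.9 = 3.002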